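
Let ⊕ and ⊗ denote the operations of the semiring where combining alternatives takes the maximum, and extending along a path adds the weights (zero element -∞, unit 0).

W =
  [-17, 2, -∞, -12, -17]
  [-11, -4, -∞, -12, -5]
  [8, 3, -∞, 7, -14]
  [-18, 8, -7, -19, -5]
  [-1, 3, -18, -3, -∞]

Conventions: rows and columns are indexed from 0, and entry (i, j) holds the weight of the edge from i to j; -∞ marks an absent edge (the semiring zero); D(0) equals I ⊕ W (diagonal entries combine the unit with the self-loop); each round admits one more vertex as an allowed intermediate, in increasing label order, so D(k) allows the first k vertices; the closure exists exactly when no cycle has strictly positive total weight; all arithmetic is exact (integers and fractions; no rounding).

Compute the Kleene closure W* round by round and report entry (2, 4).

D(0):
  [0, 2, -∞, -12, -17]
  [-11, 0, -∞, -12, -5]
  [8, 3, 0, 7, -14]
  [-18, 8, -7, 0, -5]
  [-1, 3, -18, -3, 0]
D(1):
  [0, 2, -∞, -12, -17]
  [-11, 0, -∞, -12, -5]
  [8, 10, 0, 7, -9]
  [-18, 8, -7, 0, -5]
  [-1, 3, -18, -3, 0]
D(2):
  [0, 2, -∞, -10, -3]
  [-11, 0, -∞, -12, -5]
  [8, 10, 0, 7, 5]
  [-3, 8, -7, 0, 3]
  [-1, 3, -18, -3, 0]
D(3):
  [0, 2, -∞, -10, -3]
  [-11, 0, -∞, -12, -5]
  [8, 10, 0, 7, 5]
  [1, 8, -7, 0, 3]
  [-1, 3, -18, -3, 0]
D(4):
  [0, 2, -17, -10, -3]
  [-11, 0, -19, -12, -5]
  [8, 15, 0, 7, 10]
  [1, 8, -7, 0, 3]
  [-1, 5, -10, -3, 0]
D(5):
  [0, 2, -13, -6, -3]
  [-6, 0, -15, -8, -5]
  [9, 15, 0, 7, 10]
  [2, 8, -7, 0, 3]
  [-1, 5, -10, -3, 0]
Answer: W*[2][4] = 10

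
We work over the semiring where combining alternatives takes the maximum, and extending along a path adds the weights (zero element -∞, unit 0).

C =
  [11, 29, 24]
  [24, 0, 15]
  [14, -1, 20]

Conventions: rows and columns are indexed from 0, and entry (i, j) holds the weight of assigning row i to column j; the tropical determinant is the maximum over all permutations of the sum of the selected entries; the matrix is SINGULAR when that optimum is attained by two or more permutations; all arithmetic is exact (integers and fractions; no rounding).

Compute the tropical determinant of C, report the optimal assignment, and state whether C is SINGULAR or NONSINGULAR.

σ = (0, 1, 2): 11 + 0 + 20 = 31
σ = (0, 2, 1): 11 + 15 + (-1) = 25
σ = (1, 0, 2): 29 + 24 + 20 = 73
σ = (1, 2, 0): 29 + 15 + 14 = 58
σ = (2, 0, 1): 24 + 24 + (-1) = 47
σ = (2, 1, 0): 24 + 0 + 14 = 38
Optimal value attained by: σ = (1, 0, 2).
Answer: det⊕(C) = 73; verdict: NONSINGULAR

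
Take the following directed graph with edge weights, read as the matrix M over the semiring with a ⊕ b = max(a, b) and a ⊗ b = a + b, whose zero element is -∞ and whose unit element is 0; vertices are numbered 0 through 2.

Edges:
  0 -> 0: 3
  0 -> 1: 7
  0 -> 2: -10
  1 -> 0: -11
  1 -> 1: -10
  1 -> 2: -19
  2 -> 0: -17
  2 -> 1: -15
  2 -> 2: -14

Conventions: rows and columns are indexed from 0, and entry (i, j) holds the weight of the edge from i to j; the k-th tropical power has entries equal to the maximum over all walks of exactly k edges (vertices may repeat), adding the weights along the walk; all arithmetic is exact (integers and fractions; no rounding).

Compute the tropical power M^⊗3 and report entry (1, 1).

M^⊗2:
  [6, 10, -7]
  [-8, -4, -21]
  [-14, -10, -27]
M^⊗3:
  [9, 13, -4]
  [-5, -1, -18]
  [-11, -7, -24]
Key observation: the optimum is the walk 1->0->0->1, with weight (-11) + 3 + 7 = -1.
Optimal value attained by: walk 1->0->0->1.
Answer: (M^⊗3)[1][1] = -1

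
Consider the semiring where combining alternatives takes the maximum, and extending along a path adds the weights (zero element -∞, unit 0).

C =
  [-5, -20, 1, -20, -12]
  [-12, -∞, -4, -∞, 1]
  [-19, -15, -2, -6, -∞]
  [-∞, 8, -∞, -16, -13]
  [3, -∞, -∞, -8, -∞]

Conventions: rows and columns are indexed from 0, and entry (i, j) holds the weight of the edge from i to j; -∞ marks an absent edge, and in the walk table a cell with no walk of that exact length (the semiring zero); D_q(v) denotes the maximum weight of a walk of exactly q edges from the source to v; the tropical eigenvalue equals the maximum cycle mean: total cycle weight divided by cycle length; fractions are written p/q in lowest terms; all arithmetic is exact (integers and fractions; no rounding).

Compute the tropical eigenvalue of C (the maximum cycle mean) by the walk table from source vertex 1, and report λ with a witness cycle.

q=0: [-∞, 0, -∞, -∞, -∞]
q=1: [-12, -∞, -4, -∞, 1]
q=2: [4, -19, -6, -7, -24]
q=3: [-1, 1, 5, -12, -8]
q=4: [-5, -4, 3, -1, 2]
q=5: [5, 7, 1, -3, -3]
Optimal cycle mean attained by: cycle 0->2->3->1->4->0, total 1 + (-6) + 8 + 1 + 3, length 5.
Answer: λ = 7/5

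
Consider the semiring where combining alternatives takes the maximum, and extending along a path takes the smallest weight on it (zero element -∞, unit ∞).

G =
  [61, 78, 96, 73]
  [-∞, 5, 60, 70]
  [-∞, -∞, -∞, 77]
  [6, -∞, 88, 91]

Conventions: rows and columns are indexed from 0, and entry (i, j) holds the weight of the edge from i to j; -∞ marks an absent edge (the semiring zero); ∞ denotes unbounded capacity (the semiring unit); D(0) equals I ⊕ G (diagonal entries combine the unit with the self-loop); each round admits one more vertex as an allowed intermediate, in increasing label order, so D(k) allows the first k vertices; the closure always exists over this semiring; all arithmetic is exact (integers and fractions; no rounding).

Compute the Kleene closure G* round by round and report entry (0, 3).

D(0):
  [∞, 78, 96, 73]
  [-∞, ∞, 60, 70]
  [-∞, -∞, ∞, 77]
  [6, -∞, 88, ∞]
D(1):
  [∞, 78, 96, 73]
  [-∞, ∞, 60, 70]
  [-∞, -∞, ∞, 77]
  [6, 6, 88, ∞]
D(2):
  [∞, 78, 96, 73]
  [-∞, ∞, 60, 70]
  [-∞, -∞, ∞, 77]
  [6, 6, 88, ∞]
D(3):
  [∞, 78, 96, 77]
  [-∞, ∞, 60, 70]
  [-∞, -∞, ∞, 77]
  [6, 6, 88, ∞]
D(4):
  [∞, 78, 96, 77]
  [6, ∞, 70, 70]
  [6, 6, ∞, 77]
  [6, 6, 88, ∞]
Answer: G*[0][3] = 77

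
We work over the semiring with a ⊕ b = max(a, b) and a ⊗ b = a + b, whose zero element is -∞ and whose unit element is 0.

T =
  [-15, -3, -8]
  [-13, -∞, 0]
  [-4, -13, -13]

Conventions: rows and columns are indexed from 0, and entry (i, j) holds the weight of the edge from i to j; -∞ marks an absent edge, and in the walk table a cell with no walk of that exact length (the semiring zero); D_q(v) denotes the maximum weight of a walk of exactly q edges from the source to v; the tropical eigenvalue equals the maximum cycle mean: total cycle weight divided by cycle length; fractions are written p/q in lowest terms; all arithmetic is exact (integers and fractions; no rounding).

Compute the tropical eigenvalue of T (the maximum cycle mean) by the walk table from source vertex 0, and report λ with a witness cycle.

q=0: [0, -∞, -∞]
q=1: [-15, -3, -8]
q=2: [-12, -18, -3]
q=3: [-7, -15, -16]
Optimal cycle mean attained by: cycle 0->1->2->0, total (-3) + 0 + (-4), length 3.
Answer: λ = -7/3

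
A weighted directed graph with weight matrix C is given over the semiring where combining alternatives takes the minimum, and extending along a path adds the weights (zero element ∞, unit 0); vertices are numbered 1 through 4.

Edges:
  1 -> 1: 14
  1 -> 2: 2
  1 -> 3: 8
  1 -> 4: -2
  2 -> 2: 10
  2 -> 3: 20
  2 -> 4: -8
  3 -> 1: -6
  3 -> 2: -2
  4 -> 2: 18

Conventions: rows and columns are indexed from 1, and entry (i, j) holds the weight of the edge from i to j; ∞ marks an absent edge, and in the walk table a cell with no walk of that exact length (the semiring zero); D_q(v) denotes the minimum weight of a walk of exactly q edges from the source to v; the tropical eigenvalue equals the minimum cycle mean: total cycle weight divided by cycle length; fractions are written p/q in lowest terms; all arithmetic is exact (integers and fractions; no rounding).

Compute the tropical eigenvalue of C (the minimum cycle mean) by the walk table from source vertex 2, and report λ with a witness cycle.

q=0: [∞, 0, ∞, ∞]
q=1: [∞, 10, 20, -8]
q=2: [14, 10, 30, 2]
q=3: [24, 16, 22, 2]
q=4: [16, 20, 32, 8]
Optimal cycle mean attained by: cycle 1->3->1, total 8 + (-6), length 2.
Answer: λ = 1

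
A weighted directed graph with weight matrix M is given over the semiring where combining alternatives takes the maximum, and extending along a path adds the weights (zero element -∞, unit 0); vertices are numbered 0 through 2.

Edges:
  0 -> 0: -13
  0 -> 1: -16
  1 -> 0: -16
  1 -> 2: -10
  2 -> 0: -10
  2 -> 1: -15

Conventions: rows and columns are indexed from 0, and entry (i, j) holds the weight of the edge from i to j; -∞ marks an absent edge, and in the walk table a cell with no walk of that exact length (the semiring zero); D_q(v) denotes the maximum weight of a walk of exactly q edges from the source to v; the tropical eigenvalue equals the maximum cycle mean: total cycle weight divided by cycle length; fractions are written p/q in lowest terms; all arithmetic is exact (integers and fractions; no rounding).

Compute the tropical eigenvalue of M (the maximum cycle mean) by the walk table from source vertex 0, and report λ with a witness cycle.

q=0: [0, -∞, -∞]
q=1: [-13, -16, -∞]
q=2: [-26, -29, -26]
q=3: [-36, -41, -39]
Optimal cycle mean attained by: cycle 0->1->2->0, total (-16) + (-10) + (-10), length 3.
Answer: λ = -12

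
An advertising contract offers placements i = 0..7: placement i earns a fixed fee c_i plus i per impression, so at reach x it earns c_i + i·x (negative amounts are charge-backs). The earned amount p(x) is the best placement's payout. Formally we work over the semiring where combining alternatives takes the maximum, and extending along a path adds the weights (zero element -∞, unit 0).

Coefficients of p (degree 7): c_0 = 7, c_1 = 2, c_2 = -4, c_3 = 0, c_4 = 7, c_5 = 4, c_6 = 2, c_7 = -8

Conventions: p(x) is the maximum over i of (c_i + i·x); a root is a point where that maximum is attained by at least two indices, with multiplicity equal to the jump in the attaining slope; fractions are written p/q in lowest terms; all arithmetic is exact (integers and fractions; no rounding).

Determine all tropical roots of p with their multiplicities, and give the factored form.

hull edge (i=0, c=7) to (i=4, c=7): slope 0, span 4
hull edge (i=4, c=7) to (i=6, c=2): slope -5/2, span 2
hull edge (i=6, c=2) to (i=7, c=-8): slope -10, span 1
Factored form: p(x) = -8 ⊗ (x ⊕ 0) ⊗ (x ⊕ 0) ⊗ (x ⊕ 0) ⊗ (x ⊕ 0) ⊗ (x ⊕ 5/2) ⊗ (x ⊕ 5/2) ⊗ (x ⊕ 10)
Answer: roots = 0 (mult 4), 5/2 (mult 2), 10 (mult 1)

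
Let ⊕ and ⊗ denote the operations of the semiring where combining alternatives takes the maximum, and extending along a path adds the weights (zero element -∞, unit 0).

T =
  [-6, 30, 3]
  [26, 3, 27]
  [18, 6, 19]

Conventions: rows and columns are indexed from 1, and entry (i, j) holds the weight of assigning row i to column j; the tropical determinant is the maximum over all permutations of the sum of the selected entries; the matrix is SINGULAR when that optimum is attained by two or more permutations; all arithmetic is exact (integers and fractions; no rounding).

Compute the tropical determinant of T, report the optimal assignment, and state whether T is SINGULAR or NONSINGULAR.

σ = (1, 2, 3): (-6) + 3 + 19 = 16
σ = (1, 3, 2): (-6) + 27 + 6 = 27
σ = (2, 1, 3): 30 + 26 + 19 = 75
σ = (2, 3, 1): 30 + 27 + 18 = 75
σ = (3, 1, 2): 3 + 26 + 6 = 35
σ = (3, 2, 1): 3 + 3 + 18 = 24
Optimal value attained by: σ = (2, 1, 3).
Answer: det⊕(T) = 75; verdict: SINGULAR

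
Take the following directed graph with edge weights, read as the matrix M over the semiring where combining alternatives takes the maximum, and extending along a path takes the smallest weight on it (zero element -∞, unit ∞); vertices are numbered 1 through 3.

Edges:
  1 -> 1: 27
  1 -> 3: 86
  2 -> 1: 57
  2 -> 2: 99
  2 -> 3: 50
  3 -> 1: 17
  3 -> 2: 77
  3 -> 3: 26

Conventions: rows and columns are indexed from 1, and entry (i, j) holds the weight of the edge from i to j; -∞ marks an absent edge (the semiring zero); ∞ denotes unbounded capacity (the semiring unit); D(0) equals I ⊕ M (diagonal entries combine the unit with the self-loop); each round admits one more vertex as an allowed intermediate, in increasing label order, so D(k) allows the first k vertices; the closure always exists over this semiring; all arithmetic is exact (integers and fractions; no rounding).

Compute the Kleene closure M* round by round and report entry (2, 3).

D(0):
  [∞, -∞, 86]
  [57, ∞, 50]
  [17, 77, ∞]
D(1):
  [∞, -∞, 86]
  [57, ∞, 57]
  [17, 77, ∞]
D(2):
  [∞, -∞, 86]
  [57, ∞, 57]
  [57, 77, ∞]
D(3):
  [∞, 77, 86]
  [57, ∞, 57]
  [57, 77, ∞]
Answer: M*[2][3] = 57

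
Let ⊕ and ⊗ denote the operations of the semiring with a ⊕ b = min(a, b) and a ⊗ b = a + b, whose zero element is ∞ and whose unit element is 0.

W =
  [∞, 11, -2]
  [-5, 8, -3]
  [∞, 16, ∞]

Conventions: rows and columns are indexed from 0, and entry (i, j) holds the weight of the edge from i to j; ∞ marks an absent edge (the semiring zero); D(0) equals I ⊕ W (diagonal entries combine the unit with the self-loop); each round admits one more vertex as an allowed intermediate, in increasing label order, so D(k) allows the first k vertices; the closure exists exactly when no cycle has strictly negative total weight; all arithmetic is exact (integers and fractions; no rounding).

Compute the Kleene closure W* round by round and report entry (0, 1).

D(0):
  [0, 11, -2]
  [-5, 0, -3]
  [∞, 16, 0]
D(1):
  [0, 11, -2]
  [-5, 0, -7]
  [∞, 16, 0]
D(2):
  [0, 11, -2]
  [-5, 0, -7]
  [11, 16, 0]
D(3):
  [0, 11, -2]
  [-5, 0, -7]
  [11, 16, 0]
Answer: W*[0][1] = 11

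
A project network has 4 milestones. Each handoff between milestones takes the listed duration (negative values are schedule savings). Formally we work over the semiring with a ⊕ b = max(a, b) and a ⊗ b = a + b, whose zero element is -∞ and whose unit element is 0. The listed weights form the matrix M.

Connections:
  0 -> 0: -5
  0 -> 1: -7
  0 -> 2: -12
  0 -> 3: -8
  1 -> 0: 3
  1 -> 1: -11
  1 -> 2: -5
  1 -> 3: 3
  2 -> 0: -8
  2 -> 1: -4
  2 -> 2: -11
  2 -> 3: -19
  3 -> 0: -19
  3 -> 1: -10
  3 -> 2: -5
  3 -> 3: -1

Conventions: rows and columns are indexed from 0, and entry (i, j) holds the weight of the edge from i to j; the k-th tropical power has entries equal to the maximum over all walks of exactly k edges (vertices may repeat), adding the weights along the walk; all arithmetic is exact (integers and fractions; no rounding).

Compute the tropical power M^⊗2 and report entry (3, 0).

M^⊗2:
  [-4, -12, -12, -4]
  [-2, -4, -2, 2]
  [-1, -15, -9, -1]
  [-7, -9, -6, -2]
Key observation: the optimum is the walk 3->1->0, with weight (-10) + 3 = -7.
Optimal value attained by: walk 3->1->0.
Answer: (M^⊗2)[3][0] = -7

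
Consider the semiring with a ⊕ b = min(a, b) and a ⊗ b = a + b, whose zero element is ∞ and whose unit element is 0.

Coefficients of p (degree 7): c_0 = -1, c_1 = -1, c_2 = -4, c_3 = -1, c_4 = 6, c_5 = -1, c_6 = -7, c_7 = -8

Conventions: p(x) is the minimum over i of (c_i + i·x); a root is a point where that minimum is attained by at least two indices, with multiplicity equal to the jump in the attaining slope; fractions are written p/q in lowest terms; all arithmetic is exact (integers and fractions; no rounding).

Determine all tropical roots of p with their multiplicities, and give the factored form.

hull edge (i=0, c=-1) to (i=2, c=-4): slope -3/2, span 2
hull edge (i=2, c=-4) to (i=7, c=-8): slope -4/5, span 5
Factored form: p(x) = -8 ⊗ (x ⊕ 4/5) ⊗ (x ⊕ 4/5) ⊗ (x ⊕ 4/5) ⊗ (x ⊕ 4/5) ⊗ (x ⊕ 4/5) ⊗ (x ⊕ 3/2) ⊗ (x ⊕ 3/2)
Answer: roots = 4/5 (mult 5), 3/2 (mult 2)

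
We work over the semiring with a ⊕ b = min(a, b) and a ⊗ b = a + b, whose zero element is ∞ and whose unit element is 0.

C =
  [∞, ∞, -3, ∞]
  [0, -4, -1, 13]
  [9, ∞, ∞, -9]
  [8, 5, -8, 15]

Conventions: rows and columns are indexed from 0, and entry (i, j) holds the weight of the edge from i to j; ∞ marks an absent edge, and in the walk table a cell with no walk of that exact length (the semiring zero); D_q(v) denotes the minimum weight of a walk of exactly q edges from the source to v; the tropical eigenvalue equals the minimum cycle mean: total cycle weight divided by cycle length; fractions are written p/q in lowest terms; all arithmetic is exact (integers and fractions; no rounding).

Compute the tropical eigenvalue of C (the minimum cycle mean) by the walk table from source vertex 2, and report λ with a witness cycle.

q=0: [∞, ∞, 0, ∞]
q=1: [9, ∞, ∞, -9]
q=2: [-1, -4, -17, 6]
q=3: [-8, -8, -5, -26]
q=4: [-18, -21, -34, -14]
Optimal cycle mean attained by: cycle 2->3->2, total (-9) + (-8), length 2.
Answer: λ = -17/2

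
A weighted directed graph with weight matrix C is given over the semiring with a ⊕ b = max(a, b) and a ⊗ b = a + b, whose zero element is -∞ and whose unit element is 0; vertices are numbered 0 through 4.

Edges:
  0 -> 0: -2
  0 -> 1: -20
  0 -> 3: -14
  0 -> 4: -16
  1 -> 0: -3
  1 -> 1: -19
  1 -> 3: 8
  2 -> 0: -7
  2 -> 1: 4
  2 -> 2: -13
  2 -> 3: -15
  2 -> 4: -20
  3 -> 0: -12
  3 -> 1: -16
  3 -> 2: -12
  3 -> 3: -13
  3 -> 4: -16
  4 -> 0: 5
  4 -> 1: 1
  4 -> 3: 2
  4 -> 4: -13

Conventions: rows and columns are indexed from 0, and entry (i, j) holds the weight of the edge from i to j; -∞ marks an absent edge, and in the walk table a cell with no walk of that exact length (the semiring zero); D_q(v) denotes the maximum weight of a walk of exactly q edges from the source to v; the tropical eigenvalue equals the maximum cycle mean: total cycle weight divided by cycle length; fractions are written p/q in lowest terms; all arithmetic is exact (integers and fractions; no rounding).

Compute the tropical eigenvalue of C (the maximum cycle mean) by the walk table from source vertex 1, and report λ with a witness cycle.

q=0: [-∞, 0, -∞, -∞, -∞]
q=1: [-3, -19, -∞, 8, -∞]
q=2: [-4, -8, -4, -5, -8]
q=3: [-3, 0, -17, 0, -20]
q=4: [-3, -13, -12, 8, -16]
q=5: [-4, -8, -4, -5, -8]
Optimal cycle mean attained by: cycle 1->3->2->1, total 8 + (-12) + 4, length 3.
Answer: λ = 0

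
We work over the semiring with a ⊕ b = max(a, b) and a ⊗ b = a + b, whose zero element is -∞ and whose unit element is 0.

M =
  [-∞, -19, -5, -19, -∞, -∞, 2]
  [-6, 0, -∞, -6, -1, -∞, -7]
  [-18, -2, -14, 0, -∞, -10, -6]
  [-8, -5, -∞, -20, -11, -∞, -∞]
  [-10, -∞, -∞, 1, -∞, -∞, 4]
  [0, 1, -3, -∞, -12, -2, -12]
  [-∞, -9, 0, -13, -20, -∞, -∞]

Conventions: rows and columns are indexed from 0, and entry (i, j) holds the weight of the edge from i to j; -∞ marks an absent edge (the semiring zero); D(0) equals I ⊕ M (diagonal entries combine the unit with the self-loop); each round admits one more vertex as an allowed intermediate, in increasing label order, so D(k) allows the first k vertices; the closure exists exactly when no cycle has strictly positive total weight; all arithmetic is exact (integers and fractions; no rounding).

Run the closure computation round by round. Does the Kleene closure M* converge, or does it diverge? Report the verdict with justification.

D(0):
  [0, -19, -5, -19, -∞, -∞, 2]
  [-6, 0, -∞, -6, -1, -∞, -7]
  [-18, -2, 0, 0, -∞, -10, -6]
  [-8, -5, -∞, 0, -11, -∞, -∞]
  [-10, -∞, -∞, 1, 0, -∞, 4]
  [0, 1, -3, -∞, -12, 0, -12]
  [-∞, -9, 0, -13, -20, -∞, 0]
D(1):
  [0, -19, -5, -19, -∞, -∞, 2]
  [-6, 0, -11, -6, -1, -∞, -4]
  [-18, -2, 0, 0, -∞, -10, -6]
  [-8, -5, -13, 0, -11, -∞, -6]
  [-10, -29, -15, 1, 0, -∞, 4]
  [0, 1, -3, -19, -12, 0, 2]
  [-∞, -9, 0, -13, -20, -∞, 0]
D(2):
  [0, -19, -5, -19, -20, -∞, 2]
  [-6, 0, -11, -6, -1, -∞, -4]
  [-8, -2, 0, 0, -3, -10, -6]
  [-8, -5, -13, 0, -6, -∞, -6]
  [-10, -29, -15, 1, 0, -∞, 4]
  [0, 1, -3, -5, 0, 0, 2]
  [-15, -9, 0, -13, -10, -∞, 0]
D(3):
  [0, -7, -5, -5, -8, -15, 2]
  [-6, 0, -11, -6, -1, -21, -4]
  [-8, -2, 0, 0, -3, -10, -6]
  [-8, -5, -13, 0, -6, -23, -6]
  [-10, -17, -15, 1, 0, -25, 4]
  [0, 1, -3, -3, 0, 0, 2]
  [-8, -2, 0, 0, -3, -10, 0]
D(4):
  [0, -7, -5, -5, -8, -15, 2]
  [-6, 0, -11, -6, -1, -21, -4]
  [-8, -2, 0, 0, -3, -10, -6]
  [-8, -5, -13, 0, -6, -23, -6]
  [-7, -4, -12, 1, 0, -22, 4]
  [0, 1, -3, -3, 0, 0, 2]
  [-8, -2, 0, 0, -3, -10, 0]
Detection: at round 5, diagonal entry (6, 6) turns strictly positive.
Key observation: the cycle 6->2->1->4->6 has total weight 0 + (-2) + (-1) + 4, which is strictly positive.
Answer: DIVERGES — positive cycle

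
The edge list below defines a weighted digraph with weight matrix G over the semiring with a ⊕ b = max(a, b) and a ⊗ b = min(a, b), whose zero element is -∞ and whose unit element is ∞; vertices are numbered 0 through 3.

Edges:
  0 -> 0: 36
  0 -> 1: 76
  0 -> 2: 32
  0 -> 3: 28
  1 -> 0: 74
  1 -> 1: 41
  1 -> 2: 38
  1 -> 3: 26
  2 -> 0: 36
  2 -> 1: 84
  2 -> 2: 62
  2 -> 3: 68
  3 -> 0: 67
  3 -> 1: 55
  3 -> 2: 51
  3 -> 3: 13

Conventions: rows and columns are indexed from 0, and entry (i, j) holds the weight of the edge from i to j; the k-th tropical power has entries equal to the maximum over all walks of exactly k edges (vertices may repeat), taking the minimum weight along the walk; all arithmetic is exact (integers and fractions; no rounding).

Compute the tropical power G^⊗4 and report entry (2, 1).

G^⊗2:
  [74, 41, 38, 32]
  [41, 74, 38, 38]
  [74, 62, 62, 62]
  [55, 67, 51, 51]
G^⊗3:
  [41, 74, 38, 38]
  [74, 41, 38, 38]
  [62, 74, 62, 62]
  [67, 55, 51, 51]
G^⊗4:
  [74, 41, 38, 38]
  [41, 74, 38, 38]
  [74, 62, 62, 62]
  [55, 67, 51, 51]
Key observation: the optimum is the walk 2->2->1->0->1, with weight 62 min 84 min 74 min 76 = 62.
Optimal value attained by: walk 2->2->1->0->1.
Answer: (G^⊗4)[2][1] = 62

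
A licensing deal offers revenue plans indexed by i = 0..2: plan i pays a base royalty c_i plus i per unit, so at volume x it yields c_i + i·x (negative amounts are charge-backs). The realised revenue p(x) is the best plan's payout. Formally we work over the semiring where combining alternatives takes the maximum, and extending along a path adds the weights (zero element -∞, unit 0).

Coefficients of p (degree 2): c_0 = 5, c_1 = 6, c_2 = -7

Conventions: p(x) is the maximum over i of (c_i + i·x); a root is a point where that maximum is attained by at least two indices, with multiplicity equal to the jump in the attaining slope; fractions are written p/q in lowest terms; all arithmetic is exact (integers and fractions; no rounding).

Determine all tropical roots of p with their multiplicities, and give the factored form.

hull edge (i=0, c=5) to (i=1, c=6): slope 1, span 1
hull edge (i=1, c=6) to (i=2, c=-7): slope -13, span 1
Factored form: p(x) = -7 ⊗ (x ⊕ (-1)) ⊗ (x ⊕ 13)
Answer: roots = -1 (mult 1), 13 (mult 1)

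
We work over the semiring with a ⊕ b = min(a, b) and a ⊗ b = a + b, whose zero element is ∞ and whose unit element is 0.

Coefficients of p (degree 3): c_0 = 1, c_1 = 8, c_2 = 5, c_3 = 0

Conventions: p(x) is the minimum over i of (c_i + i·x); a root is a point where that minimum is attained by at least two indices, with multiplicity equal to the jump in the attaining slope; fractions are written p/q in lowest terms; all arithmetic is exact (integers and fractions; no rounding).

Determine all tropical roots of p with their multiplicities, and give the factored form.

hull edge (i=0, c=1) to (i=3, c=0): slope -1/3, span 3
Factored form: p(x) = 0 ⊗ (x ⊕ 1/3) ⊗ (x ⊕ 1/3) ⊗ (x ⊕ 1/3)
Answer: roots = 1/3 (mult 3)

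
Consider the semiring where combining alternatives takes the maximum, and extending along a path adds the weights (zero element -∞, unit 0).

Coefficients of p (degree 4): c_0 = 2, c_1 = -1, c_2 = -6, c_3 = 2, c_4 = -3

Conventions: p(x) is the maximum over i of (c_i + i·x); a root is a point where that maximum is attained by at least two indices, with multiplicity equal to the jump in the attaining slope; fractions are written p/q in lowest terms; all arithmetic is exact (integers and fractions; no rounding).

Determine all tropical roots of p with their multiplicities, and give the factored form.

hull edge (i=0, c=2) to (i=3, c=2): slope 0, span 3
hull edge (i=3, c=2) to (i=4, c=-3): slope -5, span 1
Factored form: p(x) = -3 ⊗ (x ⊕ 0) ⊗ (x ⊕ 0) ⊗ (x ⊕ 0) ⊗ (x ⊕ 5)
Answer: roots = 0 (mult 3), 5 (mult 1)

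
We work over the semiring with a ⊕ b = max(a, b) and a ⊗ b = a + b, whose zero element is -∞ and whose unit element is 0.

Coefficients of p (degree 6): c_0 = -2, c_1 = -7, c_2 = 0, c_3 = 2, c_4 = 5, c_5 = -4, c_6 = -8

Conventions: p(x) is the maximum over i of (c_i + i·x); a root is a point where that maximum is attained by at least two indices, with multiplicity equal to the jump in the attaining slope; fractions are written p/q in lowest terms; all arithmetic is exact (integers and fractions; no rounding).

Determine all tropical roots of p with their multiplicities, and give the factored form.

hull edge (i=0, c=-2) to (i=4, c=5): slope 7/4, span 4
hull edge (i=4, c=5) to (i=6, c=-8): slope -13/2, span 2
Factored form: p(x) = -8 ⊗ (x ⊕ (-7/4)) ⊗ (x ⊕ (-7/4)) ⊗ (x ⊕ (-7/4)) ⊗ (x ⊕ (-7/4)) ⊗ (x ⊕ 13/2) ⊗ (x ⊕ 13/2)
Answer: roots = -7/4 (mult 4), 13/2 (mult 2)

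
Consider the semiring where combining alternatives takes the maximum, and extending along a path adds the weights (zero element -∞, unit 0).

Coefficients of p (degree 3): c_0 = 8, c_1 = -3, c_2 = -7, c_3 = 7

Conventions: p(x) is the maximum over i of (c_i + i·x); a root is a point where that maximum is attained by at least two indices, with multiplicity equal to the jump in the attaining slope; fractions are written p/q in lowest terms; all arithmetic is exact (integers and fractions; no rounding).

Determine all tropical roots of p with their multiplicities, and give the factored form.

hull edge (i=0, c=8) to (i=3, c=7): slope -1/3, span 3
Factored form: p(x) = 7 ⊗ (x ⊕ 1/3) ⊗ (x ⊕ 1/3) ⊗ (x ⊕ 1/3)
Answer: roots = 1/3 (mult 3)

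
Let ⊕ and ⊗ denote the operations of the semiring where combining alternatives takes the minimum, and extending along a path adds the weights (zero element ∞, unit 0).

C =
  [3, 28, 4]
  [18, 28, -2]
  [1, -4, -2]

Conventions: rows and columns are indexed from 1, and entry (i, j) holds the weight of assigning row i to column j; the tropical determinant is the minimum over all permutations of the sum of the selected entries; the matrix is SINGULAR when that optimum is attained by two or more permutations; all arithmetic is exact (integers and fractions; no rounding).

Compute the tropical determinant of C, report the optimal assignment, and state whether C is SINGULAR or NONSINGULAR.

σ = (1, 2, 3): 3 + 28 + (-2) = 29
σ = (1, 3, 2): 3 + (-2) + (-4) = -3
σ = (2, 1, 3): 28 + 18 + (-2) = 44
σ = (2, 3, 1): 28 + (-2) + 1 = 27
σ = (3, 1, 2): 4 + 18 + (-4) = 18
σ = (3, 2, 1): 4 + 28 + 1 = 33
Optimal value attained by: σ = (1, 3, 2).
Answer: det⊕(C) = -3; verdict: NONSINGULAR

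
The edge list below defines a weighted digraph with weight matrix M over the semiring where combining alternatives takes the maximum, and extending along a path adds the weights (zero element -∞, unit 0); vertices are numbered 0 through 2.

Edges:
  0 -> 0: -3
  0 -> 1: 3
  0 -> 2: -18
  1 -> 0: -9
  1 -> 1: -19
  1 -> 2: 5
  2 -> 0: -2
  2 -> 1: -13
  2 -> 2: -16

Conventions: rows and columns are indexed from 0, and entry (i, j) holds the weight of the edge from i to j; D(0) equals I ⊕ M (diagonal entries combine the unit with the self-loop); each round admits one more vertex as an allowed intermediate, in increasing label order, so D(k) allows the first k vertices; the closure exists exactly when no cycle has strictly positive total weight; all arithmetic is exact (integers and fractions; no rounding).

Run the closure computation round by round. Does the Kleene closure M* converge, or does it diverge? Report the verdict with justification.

D(0):
  [0, 3, -18]
  [-9, 0, 5]
  [-2, -13, 0]
D(1):
  [0, 3, -18]
  [-9, 0, 5]
  [-2, 1, 0]
Detection: at round 2, diagonal entry (2, 2) turns strictly positive.
Key observation: the cycle 2->0->1->2 has total weight (-2) + 3 + 5, which is strictly positive.
Answer: DIVERGES — positive cycle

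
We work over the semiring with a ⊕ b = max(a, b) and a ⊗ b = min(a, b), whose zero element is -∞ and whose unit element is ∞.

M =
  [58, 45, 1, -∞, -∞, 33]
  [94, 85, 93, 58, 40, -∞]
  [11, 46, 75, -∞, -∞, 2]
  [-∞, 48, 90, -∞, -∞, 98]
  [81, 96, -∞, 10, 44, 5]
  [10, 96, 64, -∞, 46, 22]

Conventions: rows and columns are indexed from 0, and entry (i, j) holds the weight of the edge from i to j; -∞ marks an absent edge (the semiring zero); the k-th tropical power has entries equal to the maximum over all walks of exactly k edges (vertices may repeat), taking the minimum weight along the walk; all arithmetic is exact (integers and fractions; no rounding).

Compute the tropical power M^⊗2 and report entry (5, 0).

M^⊗2:
  [58, 45, 45, 45, 40, 33]
  [85, 85, 85, 58, 40, 58]
  [46, 46, 75, 46, 40, 11]
  [48, 96, 75, 48, 46, 22]
  [94, 85, 93, 58, 44, 33]
  [94, 85, 93, 58, 44, 22]
Key observation: the optimum is the walk 5->1->0, with weight 96 min 94 = 94.
Optimal value attained by: walk 5->1->0.
Answer: (M^⊗2)[5][0] = 94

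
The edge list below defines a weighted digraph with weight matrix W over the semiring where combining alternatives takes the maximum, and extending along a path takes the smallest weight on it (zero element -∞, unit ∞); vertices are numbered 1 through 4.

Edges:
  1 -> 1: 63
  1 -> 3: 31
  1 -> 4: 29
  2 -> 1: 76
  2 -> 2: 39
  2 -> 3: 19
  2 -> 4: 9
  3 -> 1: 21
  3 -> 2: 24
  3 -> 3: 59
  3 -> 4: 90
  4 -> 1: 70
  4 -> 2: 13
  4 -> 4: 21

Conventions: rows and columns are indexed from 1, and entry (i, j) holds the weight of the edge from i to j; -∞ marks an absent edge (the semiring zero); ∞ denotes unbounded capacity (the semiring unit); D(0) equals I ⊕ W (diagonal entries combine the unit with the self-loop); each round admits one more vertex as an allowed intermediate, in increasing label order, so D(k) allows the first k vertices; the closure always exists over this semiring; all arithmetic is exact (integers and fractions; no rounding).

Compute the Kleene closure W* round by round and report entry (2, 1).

D(0):
  [∞, -∞, 31, 29]
  [76, ∞, 19, 9]
  [21, 24, ∞, 90]
  [70, 13, -∞, ∞]
D(1):
  [∞, -∞, 31, 29]
  [76, ∞, 31, 29]
  [21, 24, ∞, 90]
  [70, 13, 31, ∞]
D(2):
  [∞, -∞, 31, 29]
  [76, ∞, 31, 29]
  [24, 24, ∞, 90]
  [70, 13, 31, ∞]
D(3):
  [∞, 24, 31, 31]
  [76, ∞, 31, 31]
  [24, 24, ∞, 90]
  [70, 24, 31, ∞]
D(4):
  [∞, 24, 31, 31]
  [76, ∞, 31, 31]
  [70, 24, ∞, 90]
  [70, 24, 31, ∞]
Answer: W*[2][1] = 76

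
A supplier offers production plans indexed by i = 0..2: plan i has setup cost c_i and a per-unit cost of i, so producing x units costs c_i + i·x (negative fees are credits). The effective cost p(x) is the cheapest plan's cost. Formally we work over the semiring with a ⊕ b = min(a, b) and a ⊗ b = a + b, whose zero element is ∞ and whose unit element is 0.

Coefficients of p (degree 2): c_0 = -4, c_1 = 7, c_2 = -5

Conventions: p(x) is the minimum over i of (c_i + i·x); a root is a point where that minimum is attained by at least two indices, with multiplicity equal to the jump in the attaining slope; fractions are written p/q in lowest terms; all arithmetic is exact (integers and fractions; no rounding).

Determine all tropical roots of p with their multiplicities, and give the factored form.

hull edge (i=0, c=-4) to (i=2, c=-5): slope -1/2, span 2
Factored form: p(x) = -5 ⊗ (x ⊕ 1/2) ⊗ (x ⊕ 1/2)
Answer: roots = 1/2 (mult 2)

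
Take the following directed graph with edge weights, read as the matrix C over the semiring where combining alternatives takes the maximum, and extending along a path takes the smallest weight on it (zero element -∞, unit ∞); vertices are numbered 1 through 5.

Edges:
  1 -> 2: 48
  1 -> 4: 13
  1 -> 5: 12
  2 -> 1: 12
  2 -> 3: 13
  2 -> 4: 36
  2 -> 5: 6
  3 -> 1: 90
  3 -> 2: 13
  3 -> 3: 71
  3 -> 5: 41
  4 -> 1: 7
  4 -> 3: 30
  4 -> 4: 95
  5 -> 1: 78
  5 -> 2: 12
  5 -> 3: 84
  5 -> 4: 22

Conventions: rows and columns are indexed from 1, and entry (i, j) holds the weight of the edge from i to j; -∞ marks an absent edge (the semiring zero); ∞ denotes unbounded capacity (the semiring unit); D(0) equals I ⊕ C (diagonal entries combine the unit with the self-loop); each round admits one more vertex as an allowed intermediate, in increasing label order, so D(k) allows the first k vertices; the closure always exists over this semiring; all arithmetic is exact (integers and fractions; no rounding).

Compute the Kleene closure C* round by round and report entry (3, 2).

D(0):
  [∞, 48, -∞, 13, 12]
  [12, ∞, 13, 36, 6]
  [90, 13, ∞, -∞, 41]
  [7, -∞, 30, ∞, -∞]
  [78, 12, 84, 22, ∞]
D(1):
  [∞, 48, -∞, 13, 12]
  [12, ∞, 13, 36, 12]
  [90, 48, ∞, 13, 41]
  [7, 7, 30, ∞, 7]
  [78, 48, 84, 22, ∞]
D(2):
  [∞, 48, 13, 36, 12]
  [12, ∞, 13, 36, 12]
  [90, 48, ∞, 36, 41]
  [7, 7, 30, ∞, 7]
  [78, 48, 84, 36, ∞]
D(3):
  [∞, 48, 13, 36, 13]
  [13, ∞, 13, 36, 13]
  [90, 48, ∞, 36, 41]
  [30, 30, 30, ∞, 30]
  [84, 48, 84, 36, ∞]
D(4):
  [∞, 48, 30, 36, 30]
  [30, ∞, 30, 36, 30]
  [90, 48, ∞, 36, 41]
  [30, 30, 30, ∞, 30]
  [84, 48, 84, 36, ∞]
D(5):
  [∞, 48, 30, 36, 30]
  [30, ∞, 30, 36, 30]
  [90, 48, ∞, 36, 41]
  [30, 30, 30, ∞, 30]
  [84, 48, 84, 36, ∞]
Answer: C*[3][2] = 48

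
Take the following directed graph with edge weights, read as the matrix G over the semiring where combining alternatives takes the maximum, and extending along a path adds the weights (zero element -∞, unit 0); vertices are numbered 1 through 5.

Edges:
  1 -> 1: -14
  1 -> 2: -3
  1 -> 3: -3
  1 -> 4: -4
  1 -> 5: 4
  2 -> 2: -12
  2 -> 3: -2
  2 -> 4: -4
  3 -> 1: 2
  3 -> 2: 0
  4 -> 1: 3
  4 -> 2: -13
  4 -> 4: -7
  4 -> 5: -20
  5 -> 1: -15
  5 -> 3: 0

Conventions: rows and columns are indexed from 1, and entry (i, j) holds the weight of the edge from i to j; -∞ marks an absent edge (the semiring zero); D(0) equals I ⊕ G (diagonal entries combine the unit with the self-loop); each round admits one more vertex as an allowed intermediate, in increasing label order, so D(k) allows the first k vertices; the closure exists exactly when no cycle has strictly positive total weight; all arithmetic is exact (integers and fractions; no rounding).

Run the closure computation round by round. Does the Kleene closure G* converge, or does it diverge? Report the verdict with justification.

D(0):
  [0, -3, -3, -4, 4]
  [-∞, 0, -2, -4, -∞]
  [2, 0, 0, -∞, -∞]
  [3, -13, -∞, 0, -20]
  [-15, -∞, 0, -∞, 0]
D(1):
  [0, -3, -3, -4, 4]
  [-∞, 0, -2, -4, -∞]
  [2, 0, 0, -2, 6]
  [3, 0, 0, 0, 7]
  [-15, -18, 0, -19, 0]
D(2):
  [0, -3, -3, -4, 4]
  [-∞, 0, -2, -4, -∞]
  [2, 0, 0, -2, 6]
  [3, 0, 0, 0, 7]
  [-15, -18, 0, -19, 0]
Detection: at round 3, diagonal entry (5, 5) turns strictly positive.
Key observation: the cycle 5->3->1->5 has total weight 0 + 2 + 4, which is strictly positive.
Answer: DIVERGES — positive cycle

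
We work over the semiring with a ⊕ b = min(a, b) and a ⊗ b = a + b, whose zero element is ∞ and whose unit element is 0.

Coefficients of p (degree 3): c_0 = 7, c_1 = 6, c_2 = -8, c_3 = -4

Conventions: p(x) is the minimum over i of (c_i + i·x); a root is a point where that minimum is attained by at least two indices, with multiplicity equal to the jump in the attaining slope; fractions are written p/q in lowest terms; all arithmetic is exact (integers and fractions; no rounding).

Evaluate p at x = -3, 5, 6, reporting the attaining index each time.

p(-3) = min(7+0·(-3)=7, 6+1·(-3)=3, -8+2·(-3)=-14, -4+3·(-3)=-13) = -14 (attained by i=2)
p(5) = min(7+0·5=7, 6+1·5=11, -8+2·5=2, -4+3·5=11) = 2 (attained by i=2)
p(6) = min(7+0·6=7, 6+1·6=12, -8+2·6=4, -4+3·6=14) = 4 (attained by i=2)
Answer: p(-3) = -14; p(5) = 2; p(6) = 4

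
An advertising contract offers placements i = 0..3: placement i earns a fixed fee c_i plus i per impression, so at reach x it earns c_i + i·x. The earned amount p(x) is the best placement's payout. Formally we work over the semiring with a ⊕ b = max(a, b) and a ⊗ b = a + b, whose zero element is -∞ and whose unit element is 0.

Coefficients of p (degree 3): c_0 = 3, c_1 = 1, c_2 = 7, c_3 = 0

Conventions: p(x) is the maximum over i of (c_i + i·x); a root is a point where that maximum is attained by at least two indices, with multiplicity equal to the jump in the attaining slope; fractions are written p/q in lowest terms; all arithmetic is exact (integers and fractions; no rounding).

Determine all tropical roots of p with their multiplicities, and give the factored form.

hull edge (i=0, c=3) to (i=2, c=7): slope 2, span 2
hull edge (i=2, c=7) to (i=3, c=0): slope -7, span 1
Factored form: p(x) = 0 ⊗ (x ⊕ (-2)) ⊗ (x ⊕ (-2)) ⊗ (x ⊕ 7)
Answer: roots = -2 (mult 2), 7 (mult 1)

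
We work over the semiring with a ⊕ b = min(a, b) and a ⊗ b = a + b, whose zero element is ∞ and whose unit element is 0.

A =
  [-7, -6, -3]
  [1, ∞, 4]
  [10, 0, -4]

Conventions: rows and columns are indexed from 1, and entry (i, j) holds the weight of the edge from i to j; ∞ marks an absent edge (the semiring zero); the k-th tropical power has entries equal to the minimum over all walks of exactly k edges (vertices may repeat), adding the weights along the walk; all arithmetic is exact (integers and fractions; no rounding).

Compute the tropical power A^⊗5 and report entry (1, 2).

A^⊗2:
  [-14, -13, -10]
  [-6, -5, -2]
  [1, -4, -8]
A^⊗3:
  [-21, -20, -17]
  [-13, -12, -9]
  [-6, -8, -12]
A^⊗4:
  [-28, -27, -24]
  [-20, -19, -16]
  [-13, -12, -16]
A^⊗5:
  [-35, -34, -31]
  [-27, -26, -23]
  [-20, -19, -20]
Key observation: the optimum is the walk 1->1->1->1->1->2, with weight (-7) + (-7) + (-7) + (-7) + (-6) = -34.
Optimal value attained by: walk 1->1->1->1->1->2.
Answer: (A^⊗5)[1][2] = -34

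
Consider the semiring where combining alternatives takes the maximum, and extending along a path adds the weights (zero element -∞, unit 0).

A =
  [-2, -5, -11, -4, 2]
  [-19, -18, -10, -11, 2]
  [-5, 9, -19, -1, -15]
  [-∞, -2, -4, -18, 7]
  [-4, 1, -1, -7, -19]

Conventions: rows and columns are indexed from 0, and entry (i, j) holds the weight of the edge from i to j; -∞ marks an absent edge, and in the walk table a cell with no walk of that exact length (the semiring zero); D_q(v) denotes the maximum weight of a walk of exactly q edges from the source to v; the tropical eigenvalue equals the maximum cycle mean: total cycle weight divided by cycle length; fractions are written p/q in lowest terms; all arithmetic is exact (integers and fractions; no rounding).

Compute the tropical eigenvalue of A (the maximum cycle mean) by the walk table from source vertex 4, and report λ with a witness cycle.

q=0: [-∞, -∞, -∞, -∞, 0]
q=1: [-4, 1, -1, -7, -19]
q=2: [-6, 8, -9, -2, 3]
q=3: [-1, 4, 2, -3, 10]
q=4: [6, 11, 9, 3, 6]
q=5: [4, 18, 5, 8, 13]
Optimal cycle mean attained by: cycle 1->4->2->1, total 2 + (-1) + 9, length 3.
Answer: λ = 10/3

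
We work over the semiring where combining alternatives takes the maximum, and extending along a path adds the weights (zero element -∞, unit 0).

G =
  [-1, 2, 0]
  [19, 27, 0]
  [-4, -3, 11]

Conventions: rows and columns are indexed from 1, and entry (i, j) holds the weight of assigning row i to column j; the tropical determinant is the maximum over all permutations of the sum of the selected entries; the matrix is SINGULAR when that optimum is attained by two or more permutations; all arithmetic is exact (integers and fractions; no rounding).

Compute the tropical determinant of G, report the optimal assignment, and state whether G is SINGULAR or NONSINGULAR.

σ = (1, 2, 3): (-1) + 27 + 11 = 37
σ = (1, 3, 2): (-1) + 0 + (-3) = -4
σ = (2, 1, 3): 2 + 19 + 11 = 32
σ = (2, 3, 1): 2 + 0 + (-4) = -2
σ = (3, 1, 2): 0 + 19 + (-3) = 16
σ = (3, 2, 1): 0 + 27 + (-4) = 23
Optimal value attained by: σ = (1, 2, 3).
Answer: det⊕(G) = 37; verdict: NONSINGULAR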